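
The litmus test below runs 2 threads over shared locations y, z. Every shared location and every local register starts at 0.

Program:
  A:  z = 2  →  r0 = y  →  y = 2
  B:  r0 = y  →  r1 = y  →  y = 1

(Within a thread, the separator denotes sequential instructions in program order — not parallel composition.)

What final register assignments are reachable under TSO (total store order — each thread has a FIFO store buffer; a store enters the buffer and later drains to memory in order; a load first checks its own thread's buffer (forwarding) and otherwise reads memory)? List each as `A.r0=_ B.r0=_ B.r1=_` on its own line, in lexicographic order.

A.r0=0 B.r0=0 B.r1=0
A.r0=0 B.r0=0 B.r1=2
A.r0=0 B.r0=2 B.r1=2
A.r0=1 B.r0=0 B.r1=0

outcome vector order: (A.r0,B.r0,B.r1)
|TSO outcomes| = 4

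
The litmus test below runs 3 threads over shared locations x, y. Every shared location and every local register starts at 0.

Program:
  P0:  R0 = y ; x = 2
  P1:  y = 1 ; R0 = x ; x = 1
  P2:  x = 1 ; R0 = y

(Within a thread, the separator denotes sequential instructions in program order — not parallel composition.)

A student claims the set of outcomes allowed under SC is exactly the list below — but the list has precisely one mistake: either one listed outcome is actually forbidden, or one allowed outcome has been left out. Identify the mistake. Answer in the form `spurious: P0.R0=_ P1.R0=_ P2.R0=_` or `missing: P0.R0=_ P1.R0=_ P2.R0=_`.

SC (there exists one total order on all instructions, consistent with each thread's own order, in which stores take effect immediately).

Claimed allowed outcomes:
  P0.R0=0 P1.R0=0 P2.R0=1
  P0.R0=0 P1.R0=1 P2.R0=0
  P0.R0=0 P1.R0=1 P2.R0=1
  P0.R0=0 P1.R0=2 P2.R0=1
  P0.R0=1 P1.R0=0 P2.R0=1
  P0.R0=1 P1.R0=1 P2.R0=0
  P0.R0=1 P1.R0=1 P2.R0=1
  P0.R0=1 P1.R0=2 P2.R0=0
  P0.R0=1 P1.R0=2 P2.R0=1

outcome vector order: (P0.R0,P1.R0,P2.R0)
under SC → <0 0 1>; <0 1 0>; <0 1 1>; <0 2 0>; <0 2 1>; <1 0 1>; <1 1 0>; <1 1 1>; <1 2 0>; <1 2 1>
SC∖claimed = {<0 2 0>}

missing: P0.R0=0 P1.R0=2 P2.R0=0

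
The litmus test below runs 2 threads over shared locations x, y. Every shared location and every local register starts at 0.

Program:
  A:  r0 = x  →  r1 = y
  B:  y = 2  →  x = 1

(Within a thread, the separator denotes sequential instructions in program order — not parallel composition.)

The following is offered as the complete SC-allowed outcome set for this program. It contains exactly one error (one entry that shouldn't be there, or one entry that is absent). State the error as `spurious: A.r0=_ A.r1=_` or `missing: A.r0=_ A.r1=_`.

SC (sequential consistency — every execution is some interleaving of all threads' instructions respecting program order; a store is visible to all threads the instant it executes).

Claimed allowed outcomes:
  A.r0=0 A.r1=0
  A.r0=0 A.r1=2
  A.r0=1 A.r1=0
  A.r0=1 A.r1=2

outcome vector order: (A.r0,A.r1)
SC: 3 outcomes — {(0,0) (0,2) (1,2)}
claimed∖SC = {(1,0)}

spurious: A.r0=1 A.r1=0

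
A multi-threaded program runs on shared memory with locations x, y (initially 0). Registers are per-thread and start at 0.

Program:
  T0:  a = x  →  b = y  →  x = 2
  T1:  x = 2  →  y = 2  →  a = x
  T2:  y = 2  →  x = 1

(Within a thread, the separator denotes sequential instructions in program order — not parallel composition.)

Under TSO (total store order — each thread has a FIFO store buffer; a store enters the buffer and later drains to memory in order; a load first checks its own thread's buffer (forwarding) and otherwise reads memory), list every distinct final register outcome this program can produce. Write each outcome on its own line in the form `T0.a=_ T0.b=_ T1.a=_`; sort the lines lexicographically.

outcome vector order: (T0.a,T0.b,T1.a)
|TSO outcomes| = 10

T0.a=0 T0.b=0 T1.a=1
T0.a=0 T0.b=0 T1.a=2
T0.a=0 T0.b=2 T1.a=1
T0.a=0 T0.b=2 T1.a=2
T0.a=1 T0.b=2 T1.a=1
T0.a=1 T0.b=2 T1.a=2
T0.a=2 T0.b=0 T1.a=1
T0.a=2 T0.b=0 T1.a=2
T0.a=2 T0.b=2 T1.a=1
T0.a=2 T0.b=2 T1.a=2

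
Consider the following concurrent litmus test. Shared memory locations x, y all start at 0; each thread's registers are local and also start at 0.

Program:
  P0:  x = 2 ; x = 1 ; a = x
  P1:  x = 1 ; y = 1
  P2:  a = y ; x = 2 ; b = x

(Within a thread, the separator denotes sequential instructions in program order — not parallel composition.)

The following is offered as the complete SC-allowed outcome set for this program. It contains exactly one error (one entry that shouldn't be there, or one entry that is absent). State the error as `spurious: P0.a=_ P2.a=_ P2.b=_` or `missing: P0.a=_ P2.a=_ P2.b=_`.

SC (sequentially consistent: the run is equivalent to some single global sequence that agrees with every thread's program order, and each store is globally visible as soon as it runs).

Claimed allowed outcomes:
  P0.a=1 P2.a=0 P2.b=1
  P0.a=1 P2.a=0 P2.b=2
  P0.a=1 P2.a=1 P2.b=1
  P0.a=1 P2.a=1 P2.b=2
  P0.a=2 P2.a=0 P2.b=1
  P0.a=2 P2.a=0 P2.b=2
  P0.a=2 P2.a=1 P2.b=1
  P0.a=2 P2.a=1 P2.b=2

outcome vector order: (P0.a,P2.a,P2.b)
under SC → 101 102 111 112 201 202 212
claimed∖SC = {211}

spurious: P0.a=2 P2.a=1 P2.b=1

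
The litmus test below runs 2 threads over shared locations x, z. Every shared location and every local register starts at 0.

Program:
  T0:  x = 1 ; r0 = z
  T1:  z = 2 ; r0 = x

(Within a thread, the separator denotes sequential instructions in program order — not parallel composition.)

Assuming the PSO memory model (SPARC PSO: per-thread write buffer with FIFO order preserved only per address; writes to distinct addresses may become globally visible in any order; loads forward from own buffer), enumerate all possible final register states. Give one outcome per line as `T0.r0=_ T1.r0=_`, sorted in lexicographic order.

outcome vector order: (T0.r0,T1.r0)
|PSO outcomes| = 4

T0.r0=0 T1.r0=0
T0.r0=0 T1.r0=1
T0.r0=2 T1.r0=0
T0.r0=2 T1.r0=1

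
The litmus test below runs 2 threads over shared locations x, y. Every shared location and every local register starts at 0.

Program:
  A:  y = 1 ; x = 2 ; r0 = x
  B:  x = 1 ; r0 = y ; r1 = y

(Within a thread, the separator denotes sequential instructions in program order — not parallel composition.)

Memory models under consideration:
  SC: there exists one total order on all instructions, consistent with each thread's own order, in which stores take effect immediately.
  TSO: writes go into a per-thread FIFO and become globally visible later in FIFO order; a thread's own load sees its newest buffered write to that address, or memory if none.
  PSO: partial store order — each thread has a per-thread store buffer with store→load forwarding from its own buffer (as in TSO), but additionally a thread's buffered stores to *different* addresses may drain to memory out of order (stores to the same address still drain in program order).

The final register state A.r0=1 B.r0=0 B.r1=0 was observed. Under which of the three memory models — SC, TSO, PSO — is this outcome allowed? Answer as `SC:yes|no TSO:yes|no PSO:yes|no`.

SC:no TSO:yes PSO:yes

outcome vector order: (A.r0,B.r0,B.r1)
SC (4): <1 1 1> <2 0 0> <2 0 1> <2 1 1>
TSO (6): <1 0 0> <1 0 1> <1 1 1> <2 0 0> <2 0 1> <2 1 1>
PSO (6): <1 0 0> <1 0 1> <1 1 1> <2 0 0> <2 0 1> <2 1 1>
target <1 0 0> ∈ {TSO,PSO}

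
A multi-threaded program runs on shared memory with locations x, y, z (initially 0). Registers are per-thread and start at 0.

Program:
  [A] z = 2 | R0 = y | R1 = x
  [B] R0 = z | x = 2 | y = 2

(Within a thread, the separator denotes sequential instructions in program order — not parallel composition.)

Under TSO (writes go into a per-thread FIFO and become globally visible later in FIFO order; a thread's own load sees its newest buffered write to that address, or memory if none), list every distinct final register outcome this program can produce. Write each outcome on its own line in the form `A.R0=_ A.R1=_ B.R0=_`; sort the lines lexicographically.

outcome vector order: (A.R0,A.R1,B.R0)
|TSO outcomes| = 6

A.R0=0 A.R1=0 B.R0=0
A.R0=0 A.R1=0 B.R0=2
A.R0=0 A.R1=2 B.R0=0
A.R0=0 A.R1=2 B.R0=2
A.R0=2 A.R1=2 B.R0=0
A.R0=2 A.R1=2 B.R0=2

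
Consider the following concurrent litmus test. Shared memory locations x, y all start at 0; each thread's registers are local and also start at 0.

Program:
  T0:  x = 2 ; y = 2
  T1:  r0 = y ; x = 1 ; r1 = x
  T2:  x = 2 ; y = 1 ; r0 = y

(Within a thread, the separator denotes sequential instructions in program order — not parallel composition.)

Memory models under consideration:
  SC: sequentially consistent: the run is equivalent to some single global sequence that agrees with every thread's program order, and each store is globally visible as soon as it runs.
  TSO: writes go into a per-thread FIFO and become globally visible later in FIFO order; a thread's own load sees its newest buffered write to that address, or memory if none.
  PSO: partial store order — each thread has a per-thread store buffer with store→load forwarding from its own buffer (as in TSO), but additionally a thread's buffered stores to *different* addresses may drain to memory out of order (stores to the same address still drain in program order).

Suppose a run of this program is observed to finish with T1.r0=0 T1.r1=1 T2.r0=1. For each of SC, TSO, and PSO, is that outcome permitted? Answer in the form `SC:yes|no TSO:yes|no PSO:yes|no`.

SC:yes TSO:yes PSO:yes

outcome vector order: (T1.r0,T1.r1,T2.r0)
SC: 11 outcomes — {(0,1,1) (0,1,2) (0,2,1) (0,2,2) (1,1,1) (1,1,2) (1,2,1) (1,2,2) (2,1,1) (2,1,2) (2,2,1)}
TSO: 11 outcomes — {(0,1,1) (0,1,2) (0,2,1) (0,2,2) (1,1,1) (1,1,2) (1,2,1) (1,2,2) (2,1,1) (2,1,2) (2,2,1)}
PSO: 12 outcomes — {(0,1,1) (0,1,2) (0,2,1) (0,2,2) (1,1,1) (1,1,2) (1,2,1) (1,2,2) (2,1,1) (2,1,2) (2,2,1) (2,2,2)}
target (0,1,1) ∈ {SC,TSO,PSO}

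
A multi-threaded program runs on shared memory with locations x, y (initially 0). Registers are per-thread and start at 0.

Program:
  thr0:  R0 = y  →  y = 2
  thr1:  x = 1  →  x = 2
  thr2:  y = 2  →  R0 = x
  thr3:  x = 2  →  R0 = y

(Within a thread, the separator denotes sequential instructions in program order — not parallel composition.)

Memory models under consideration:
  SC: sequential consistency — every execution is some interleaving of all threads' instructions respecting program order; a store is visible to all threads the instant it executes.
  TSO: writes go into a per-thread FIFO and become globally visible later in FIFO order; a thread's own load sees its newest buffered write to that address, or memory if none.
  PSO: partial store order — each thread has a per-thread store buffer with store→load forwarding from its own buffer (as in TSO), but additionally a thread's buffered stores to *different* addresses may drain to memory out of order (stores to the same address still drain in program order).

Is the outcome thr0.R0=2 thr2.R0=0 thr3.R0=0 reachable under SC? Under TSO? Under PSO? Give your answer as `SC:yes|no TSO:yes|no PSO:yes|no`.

outcome vector order: (thr0.R0,thr2.R0,thr3.R0)
SC (10): 0/0/2, 0/1/0, 0/1/2, 0/2/0, 0/2/2, 2/0/2, 2/1/0, 2/1/2, 2/2/0, 2/2/2
TSO (12): 0/0/0, 0/0/2, 0/1/0, 0/1/2, 0/2/0, 0/2/2, 2/0/0, 2/0/2, 2/1/0, 2/1/2, 2/2/0, 2/2/2
PSO (12): 0/0/0, 0/0/2, 0/1/0, 0/1/2, 0/2/0, 0/2/2, 2/0/0, 2/0/2, 2/1/0, 2/1/2, 2/2/0, 2/2/2
target 2/0/0 ∈ {TSO,PSO}

SC:no TSO:yes PSO:yes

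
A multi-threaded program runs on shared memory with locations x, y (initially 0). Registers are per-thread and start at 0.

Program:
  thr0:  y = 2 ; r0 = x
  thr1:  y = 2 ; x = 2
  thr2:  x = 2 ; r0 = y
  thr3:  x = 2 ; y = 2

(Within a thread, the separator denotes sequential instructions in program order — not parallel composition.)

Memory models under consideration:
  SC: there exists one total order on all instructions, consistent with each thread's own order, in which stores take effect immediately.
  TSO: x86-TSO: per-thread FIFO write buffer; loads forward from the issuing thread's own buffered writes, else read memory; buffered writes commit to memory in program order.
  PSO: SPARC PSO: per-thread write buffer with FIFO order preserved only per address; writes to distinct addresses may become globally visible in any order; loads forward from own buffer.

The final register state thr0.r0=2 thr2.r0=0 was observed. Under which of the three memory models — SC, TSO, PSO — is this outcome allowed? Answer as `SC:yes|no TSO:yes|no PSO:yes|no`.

SC:yes TSO:yes PSO:yes

outcome vector order: (thr0.r0,thr2.r0)
under SC → 0/2 2/0 2/2
under TSO → 0/0 0/2 2/0 2/2
under PSO → 0/0 0/2 2/0 2/2
target 2/0 ∈ {SC,TSO,PSO}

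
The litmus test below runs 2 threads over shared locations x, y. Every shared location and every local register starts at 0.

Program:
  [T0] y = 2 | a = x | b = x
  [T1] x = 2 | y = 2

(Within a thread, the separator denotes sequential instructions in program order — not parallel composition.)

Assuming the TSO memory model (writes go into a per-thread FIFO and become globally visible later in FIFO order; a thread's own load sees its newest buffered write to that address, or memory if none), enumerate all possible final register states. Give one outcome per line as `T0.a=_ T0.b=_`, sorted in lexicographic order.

T0.a=0 T0.b=0
T0.a=0 T0.b=2
T0.a=2 T0.b=2

outcome vector order: (T0.a,T0.b)
|TSO outcomes| = 3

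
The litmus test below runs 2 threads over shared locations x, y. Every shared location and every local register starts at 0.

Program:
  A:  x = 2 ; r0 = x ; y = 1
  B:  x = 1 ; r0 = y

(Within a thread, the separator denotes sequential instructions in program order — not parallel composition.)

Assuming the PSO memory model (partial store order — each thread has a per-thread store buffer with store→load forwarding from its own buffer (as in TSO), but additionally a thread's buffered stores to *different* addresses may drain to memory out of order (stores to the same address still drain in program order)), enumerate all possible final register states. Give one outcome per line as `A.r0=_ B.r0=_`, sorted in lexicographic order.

outcome vector order: (A.r0,B.r0)
|PSO outcomes| = 4

A.r0=1 B.r0=0
A.r0=1 B.r0=1
A.r0=2 B.r0=0
A.r0=2 B.r0=1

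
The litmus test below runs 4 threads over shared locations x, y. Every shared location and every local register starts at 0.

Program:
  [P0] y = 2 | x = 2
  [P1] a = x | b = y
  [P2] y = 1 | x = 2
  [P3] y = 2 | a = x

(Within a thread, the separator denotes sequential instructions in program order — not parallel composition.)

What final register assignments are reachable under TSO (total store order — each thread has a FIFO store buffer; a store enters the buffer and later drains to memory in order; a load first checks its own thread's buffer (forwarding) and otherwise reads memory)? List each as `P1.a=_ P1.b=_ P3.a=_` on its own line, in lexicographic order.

outcome vector order: (P1.a,P1.b,P3.a)
|TSO outcomes| = 10

P1.a=0 P1.b=0 P3.a=0
P1.a=0 P1.b=0 P3.a=2
P1.a=0 P1.b=1 P3.a=0
P1.a=0 P1.b=1 P3.a=2
P1.a=0 P1.b=2 P3.a=0
P1.a=0 P1.b=2 P3.a=2
P1.a=2 P1.b=1 P3.a=0
P1.a=2 P1.b=1 P3.a=2
P1.a=2 P1.b=2 P3.a=0
P1.a=2 P1.b=2 P3.a=2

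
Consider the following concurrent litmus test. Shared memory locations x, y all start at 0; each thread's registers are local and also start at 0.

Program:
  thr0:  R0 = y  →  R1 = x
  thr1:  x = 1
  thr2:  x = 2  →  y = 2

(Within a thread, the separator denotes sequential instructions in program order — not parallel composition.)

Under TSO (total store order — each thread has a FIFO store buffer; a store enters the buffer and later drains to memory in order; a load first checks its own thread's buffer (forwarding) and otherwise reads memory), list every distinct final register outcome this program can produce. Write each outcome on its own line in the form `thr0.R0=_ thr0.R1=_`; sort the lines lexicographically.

thr0.R0=0 thr0.R1=0
thr0.R0=0 thr0.R1=1
thr0.R0=0 thr0.R1=2
thr0.R0=2 thr0.R1=1
thr0.R0=2 thr0.R1=2

outcome vector order: (thr0.R0,thr0.R1)
|TSO outcomes| = 5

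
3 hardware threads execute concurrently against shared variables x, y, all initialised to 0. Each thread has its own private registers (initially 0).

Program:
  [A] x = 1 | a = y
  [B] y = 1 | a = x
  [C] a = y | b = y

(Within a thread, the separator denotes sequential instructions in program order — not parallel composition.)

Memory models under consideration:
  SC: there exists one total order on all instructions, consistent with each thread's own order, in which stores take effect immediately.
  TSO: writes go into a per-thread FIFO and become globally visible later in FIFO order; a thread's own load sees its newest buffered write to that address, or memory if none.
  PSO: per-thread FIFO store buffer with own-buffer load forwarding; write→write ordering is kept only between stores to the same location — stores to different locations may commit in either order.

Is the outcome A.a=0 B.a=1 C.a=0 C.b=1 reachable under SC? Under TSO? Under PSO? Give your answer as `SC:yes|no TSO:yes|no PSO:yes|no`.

outcome vector order: (A.a,B.a,C.a,C.b)
SC (9): <0 1 0 0>, <0 1 0 1>, <0 1 1 1>, <1 0 0 0>, <1 0 0 1>, <1 0 1 1>, <1 1 0 0>, <1 1 0 1>, <1 1 1 1>
TSO (12): <0 0 0 0>, <0 0 0 1>, <0 0 1 1>, <0 1 0 0>, <0 1 0 1>, <0 1 1 1>, <1 0 0 0>, <1 0 0 1>, <1 0 1 1>, <1 1 0 0>, <1 1 0 1>, <1 1 1 1>
PSO (12): <0 0 0 0>, <0 0 0 1>, <0 0 1 1>, <0 1 0 0>, <0 1 0 1>, <0 1 1 1>, <1 0 0 0>, <1 0 0 1>, <1 0 1 1>, <1 1 0 0>, <1 1 0 1>, <1 1 1 1>
target <0 1 0 1> ∈ {SC,TSO,PSO}

SC:yes TSO:yes PSO:yes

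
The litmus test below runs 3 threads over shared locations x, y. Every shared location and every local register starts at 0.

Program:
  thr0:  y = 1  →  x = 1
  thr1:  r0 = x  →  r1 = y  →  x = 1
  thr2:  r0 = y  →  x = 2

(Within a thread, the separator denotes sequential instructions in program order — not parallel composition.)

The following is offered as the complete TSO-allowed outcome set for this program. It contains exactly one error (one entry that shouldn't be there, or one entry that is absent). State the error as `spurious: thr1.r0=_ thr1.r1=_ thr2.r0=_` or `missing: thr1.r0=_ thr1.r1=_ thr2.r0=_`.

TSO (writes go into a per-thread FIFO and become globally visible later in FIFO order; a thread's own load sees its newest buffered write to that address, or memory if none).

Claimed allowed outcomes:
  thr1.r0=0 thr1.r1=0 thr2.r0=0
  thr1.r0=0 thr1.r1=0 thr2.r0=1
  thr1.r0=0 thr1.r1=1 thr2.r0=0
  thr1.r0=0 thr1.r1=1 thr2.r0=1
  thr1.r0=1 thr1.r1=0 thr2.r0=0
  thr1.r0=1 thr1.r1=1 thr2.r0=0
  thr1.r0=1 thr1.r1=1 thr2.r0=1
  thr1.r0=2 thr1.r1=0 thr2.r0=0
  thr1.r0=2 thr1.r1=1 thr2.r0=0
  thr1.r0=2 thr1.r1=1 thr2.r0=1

spurious: thr1.r0=1 thr1.r1=0 thr2.r0=0

outcome vector order: (thr1.r0,thr1.r1,thr2.r0)
TSO: 9 outcomes — {0/0/0; 0/0/1; 0/1/0; 0/1/1; 1/1/0; 1/1/1; 2/0/0; 2/1/0; 2/1/1}
claimed∖TSO = {1/0/0}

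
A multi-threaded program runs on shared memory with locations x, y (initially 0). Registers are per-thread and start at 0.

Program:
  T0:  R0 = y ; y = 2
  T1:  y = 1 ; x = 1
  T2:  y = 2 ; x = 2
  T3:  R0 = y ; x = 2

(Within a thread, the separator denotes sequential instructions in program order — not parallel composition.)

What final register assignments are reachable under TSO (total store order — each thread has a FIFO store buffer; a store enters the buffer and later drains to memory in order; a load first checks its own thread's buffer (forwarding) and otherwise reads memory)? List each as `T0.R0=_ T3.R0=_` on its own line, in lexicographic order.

T0.R0=0 T3.R0=0
T0.R0=0 T3.R0=1
T0.R0=0 T3.R0=2
T0.R0=1 T3.R0=0
T0.R0=1 T3.R0=1
T0.R0=1 T3.R0=2
T0.R0=2 T3.R0=0
T0.R0=2 T3.R0=1
T0.R0=2 T3.R0=2

outcome vector order: (T0.R0,T3.R0)
|TSO outcomes| = 9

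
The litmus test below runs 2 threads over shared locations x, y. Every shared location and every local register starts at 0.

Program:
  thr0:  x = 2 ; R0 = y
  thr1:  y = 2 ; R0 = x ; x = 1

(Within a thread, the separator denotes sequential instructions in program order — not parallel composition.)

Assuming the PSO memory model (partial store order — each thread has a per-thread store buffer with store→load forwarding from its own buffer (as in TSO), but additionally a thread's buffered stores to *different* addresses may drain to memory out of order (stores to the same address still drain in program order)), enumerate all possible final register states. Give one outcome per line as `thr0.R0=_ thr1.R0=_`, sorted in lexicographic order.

thr0.R0=0 thr1.R0=0
thr0.R0=0 thr1.R0=2
thr0.R0=2 thr1.R0=0
thr0.R0=2 thr1.R0=2

outcome vector order: (thr0.R0,thr1.R0)
|PSO outcomes| = 4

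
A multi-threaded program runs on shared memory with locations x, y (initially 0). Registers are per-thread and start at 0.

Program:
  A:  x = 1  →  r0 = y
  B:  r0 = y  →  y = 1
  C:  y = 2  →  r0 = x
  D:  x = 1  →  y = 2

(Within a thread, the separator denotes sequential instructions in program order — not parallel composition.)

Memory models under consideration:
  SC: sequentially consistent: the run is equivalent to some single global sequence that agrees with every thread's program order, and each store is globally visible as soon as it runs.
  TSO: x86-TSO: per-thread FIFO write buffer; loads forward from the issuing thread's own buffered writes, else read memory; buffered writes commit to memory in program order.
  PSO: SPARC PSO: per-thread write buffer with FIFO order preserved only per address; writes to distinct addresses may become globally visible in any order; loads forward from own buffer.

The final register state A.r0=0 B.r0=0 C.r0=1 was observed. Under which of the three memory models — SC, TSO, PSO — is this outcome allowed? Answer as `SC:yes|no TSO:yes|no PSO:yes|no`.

SC:yes TSO:yes PSO:yes

outcome vector order: (A.r0,B.r0,C.r0)
SC: 10 outcomes — {<0 0 1> <0 2 1> <1 0 0> <1 0 1> <1 2 0> <1 2 1> <2 0 0> <2 0 1> <2 2 0> <2 2 1>}
TSO: 12 outcomes — {<0 0 0> <0 0 1> <0 2 0> <0 2 1> <1 0 0> <1 0 1> <1 2 0> <1 2 1> <2 0 0> <2 0 1> <2 2 0> <2 2 1>}
PSO: 12 outcomes — {<0 0 0> <0 0 1> <0 2 0> <0 2 1> <1 0 0> <1 0 1> <1 2 0> <1 2 1> <2 0 0> <2 0 1> <2 2 0> <2 2 1>}
target <0 0 1> ∈ {SC,TSO,PSO}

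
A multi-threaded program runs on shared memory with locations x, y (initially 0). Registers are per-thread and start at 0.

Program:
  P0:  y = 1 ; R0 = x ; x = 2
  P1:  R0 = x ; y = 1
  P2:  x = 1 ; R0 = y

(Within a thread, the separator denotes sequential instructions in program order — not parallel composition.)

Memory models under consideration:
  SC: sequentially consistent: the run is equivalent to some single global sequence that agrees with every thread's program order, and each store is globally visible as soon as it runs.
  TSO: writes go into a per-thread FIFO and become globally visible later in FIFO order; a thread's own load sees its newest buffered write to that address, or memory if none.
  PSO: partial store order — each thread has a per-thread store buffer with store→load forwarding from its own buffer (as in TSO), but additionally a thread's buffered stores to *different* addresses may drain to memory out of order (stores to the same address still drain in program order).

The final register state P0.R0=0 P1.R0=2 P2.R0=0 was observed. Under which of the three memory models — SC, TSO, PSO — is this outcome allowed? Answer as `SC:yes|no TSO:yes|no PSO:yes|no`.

SC:no TSO:yes PSO:yes

outcome vector order: (P0.R0,P1.R0,P2.R0)
SC: 9 outcomes — {001 011 021 100 101 110 111 120 121}
TSO: 12 outcomes — {000 001 010 011 020 021 100 101 110 111 120 121}
PSO: 12 outcomes — {000 001 010 011 020 021 100 101 110 111 120 121}
target 020 ∈ {TSO,PSO}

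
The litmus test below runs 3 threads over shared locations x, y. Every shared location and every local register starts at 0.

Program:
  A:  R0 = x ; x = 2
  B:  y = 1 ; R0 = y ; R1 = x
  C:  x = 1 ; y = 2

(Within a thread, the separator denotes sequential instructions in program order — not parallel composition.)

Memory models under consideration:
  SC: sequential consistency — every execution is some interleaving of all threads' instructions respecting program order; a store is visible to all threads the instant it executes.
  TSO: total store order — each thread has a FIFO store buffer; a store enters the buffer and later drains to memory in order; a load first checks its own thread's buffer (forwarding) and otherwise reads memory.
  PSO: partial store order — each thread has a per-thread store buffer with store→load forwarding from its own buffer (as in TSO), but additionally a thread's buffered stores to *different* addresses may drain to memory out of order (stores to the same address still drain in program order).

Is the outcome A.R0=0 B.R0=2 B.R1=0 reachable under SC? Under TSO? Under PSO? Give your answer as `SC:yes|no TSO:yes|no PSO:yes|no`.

outcome vector order: (A.R0,B.R0,B.R1)
[SC] allowed = {010 011 012 021 022 110 111 112 121 122}
[TSO] allowed = {010 011 012 021 022 110 111 112 121 122}
[PSO] allowed = {010 011 012 020 021 022 110 111 112 120 121 122}
target 020 ∈ {PSO}

SC:no TSO:no PSO:yes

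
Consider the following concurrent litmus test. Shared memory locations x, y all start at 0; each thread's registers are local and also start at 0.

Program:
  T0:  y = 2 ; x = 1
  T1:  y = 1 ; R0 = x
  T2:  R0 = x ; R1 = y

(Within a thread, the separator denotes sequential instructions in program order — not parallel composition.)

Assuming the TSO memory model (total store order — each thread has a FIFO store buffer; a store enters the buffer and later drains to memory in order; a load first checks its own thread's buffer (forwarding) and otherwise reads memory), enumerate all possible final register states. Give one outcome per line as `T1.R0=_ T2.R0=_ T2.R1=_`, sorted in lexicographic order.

outcome vector order: (T1.R0,T2.R0,T2.R1)
|TSO outcomes| = 10

T1.R0=0 T2.R0=0 T2.R1=0
T1.R0=0 T2.R0=0 T2.R1=1
T1.R0=0 T2.R0=0 T2.R1=2
T1.R0=0 T2.R0=1 T2.R1=1
T1.R0=0 T2.R0=1 T2.R1=2
T1.R0=1 T2.R0=0 T2.R1=0
T1.R0=1 T2.R0=0 T2.R1=1
T1.R0=1 T2.R0=0 T2.R1=2
T1.R0=1 T2.R0=1 T2.R1=1
T1.R0=1 T2.R0=1 T2.R1=2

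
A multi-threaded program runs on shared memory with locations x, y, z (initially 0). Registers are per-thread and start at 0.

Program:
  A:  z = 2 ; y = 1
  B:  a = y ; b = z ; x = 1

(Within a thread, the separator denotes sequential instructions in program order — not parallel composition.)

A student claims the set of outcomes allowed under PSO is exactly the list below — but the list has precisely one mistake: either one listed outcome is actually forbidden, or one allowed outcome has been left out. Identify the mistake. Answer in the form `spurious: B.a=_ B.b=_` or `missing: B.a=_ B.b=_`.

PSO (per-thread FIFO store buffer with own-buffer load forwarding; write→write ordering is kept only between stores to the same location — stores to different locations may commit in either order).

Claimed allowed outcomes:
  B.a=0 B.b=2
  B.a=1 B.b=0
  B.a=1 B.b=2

missing: B.a=0 B.b=0

outcome vector order: (B.a,B.b)
PSO: 4 outcomes — {00, 02, 10, 12}
PSO∖claimed = {00}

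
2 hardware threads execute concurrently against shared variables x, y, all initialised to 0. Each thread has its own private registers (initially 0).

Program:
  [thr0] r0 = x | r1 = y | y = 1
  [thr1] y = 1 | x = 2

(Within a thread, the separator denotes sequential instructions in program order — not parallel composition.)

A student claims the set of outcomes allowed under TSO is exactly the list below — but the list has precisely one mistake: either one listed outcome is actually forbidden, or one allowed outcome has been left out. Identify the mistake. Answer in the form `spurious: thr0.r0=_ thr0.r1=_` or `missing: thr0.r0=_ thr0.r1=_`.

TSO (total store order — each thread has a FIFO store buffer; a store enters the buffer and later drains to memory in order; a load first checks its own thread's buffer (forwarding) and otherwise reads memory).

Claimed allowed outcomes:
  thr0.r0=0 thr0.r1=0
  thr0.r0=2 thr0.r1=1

outcome vector order: (thr0.r0,thr0.r1)
TSO (3): <0 0>; <0 1>; <2 1>
TSO∖claimed = {<0 1>}

missing: thr0.r0=0 thr0.r1=1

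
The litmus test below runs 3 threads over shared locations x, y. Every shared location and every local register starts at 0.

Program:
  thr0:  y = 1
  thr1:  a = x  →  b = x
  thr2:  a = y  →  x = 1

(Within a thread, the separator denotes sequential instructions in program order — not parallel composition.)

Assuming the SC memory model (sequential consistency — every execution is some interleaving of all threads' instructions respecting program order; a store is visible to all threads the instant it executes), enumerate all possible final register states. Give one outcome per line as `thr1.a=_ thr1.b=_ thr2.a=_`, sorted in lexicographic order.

outcome vector order: (thr1.a,thr1.b,thr2.a)
|SC outcomes| = 6

thr1.a=0 thr1.b=0 thr2.a=0
thr1.a=0 thr1.b=0 thr2.a=1
thr1.a=0 thr1.b=1 thr2.a=0
thr1.a=0 thr1.b=1 thr2.a=1
thr1.a=1 thr1.b=1 thr2.a=0
thr1.a=1 thr1.b=1 thr2.a=1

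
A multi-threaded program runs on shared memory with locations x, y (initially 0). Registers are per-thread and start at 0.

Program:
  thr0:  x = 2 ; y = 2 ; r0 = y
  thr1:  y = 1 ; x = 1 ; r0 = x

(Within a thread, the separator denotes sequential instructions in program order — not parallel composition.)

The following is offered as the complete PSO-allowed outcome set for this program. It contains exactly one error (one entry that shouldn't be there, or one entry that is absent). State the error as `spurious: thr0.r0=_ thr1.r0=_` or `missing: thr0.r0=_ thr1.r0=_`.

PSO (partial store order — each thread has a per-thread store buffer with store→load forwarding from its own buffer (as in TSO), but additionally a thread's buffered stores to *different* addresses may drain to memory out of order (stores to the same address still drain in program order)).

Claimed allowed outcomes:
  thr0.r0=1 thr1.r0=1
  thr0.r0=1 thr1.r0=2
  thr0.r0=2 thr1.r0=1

outcome vector order: (thr0.r0,thr1.r0)
under PSO → (1,1) (1,2) (2,1) (2,2)
PSO∖claimed = {(2,2)}

missing: thr0.r0=2 thr1.r0=2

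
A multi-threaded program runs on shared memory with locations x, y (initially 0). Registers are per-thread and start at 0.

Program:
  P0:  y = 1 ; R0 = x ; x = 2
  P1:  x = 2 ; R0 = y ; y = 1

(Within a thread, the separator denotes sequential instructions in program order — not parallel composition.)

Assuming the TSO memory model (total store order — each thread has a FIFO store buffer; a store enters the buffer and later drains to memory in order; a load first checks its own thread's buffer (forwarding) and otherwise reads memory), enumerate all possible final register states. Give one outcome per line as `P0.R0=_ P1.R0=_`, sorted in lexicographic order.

P0.R0=0 P1.R0=0
P0.R0=0 P1.R0=1
P0.R0=2 P1.R0=0
P0.R0=2 P1.R0=1

outcome vector order: (P0.R0,P1.R0)
|TSO outcomes| = 4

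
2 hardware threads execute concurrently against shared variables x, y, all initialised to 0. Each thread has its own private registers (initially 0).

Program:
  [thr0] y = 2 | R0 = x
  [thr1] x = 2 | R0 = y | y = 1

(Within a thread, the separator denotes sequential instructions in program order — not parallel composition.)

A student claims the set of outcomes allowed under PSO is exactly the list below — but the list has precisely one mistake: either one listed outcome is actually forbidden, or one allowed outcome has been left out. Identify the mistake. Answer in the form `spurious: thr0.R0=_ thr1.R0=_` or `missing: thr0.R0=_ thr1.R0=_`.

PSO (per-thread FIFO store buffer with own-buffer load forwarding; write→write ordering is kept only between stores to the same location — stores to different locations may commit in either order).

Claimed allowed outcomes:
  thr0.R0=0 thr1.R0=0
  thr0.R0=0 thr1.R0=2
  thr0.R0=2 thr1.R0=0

outcome vector order: (thr0.R0,thr1.R0)
[PSO] allowed = {0/0; 0/2; 2/0; 2/2}
PSO∖claimed = {2/2}

missing: thr0.R0=2 thr1.R0=2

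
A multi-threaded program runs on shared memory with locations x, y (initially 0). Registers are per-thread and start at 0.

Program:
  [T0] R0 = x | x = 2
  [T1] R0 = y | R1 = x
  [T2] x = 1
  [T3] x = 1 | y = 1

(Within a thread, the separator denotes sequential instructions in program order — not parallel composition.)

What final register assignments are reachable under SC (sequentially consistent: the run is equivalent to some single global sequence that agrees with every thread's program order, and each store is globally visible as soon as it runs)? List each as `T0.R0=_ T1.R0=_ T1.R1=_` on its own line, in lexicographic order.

T0.R0=0 T1.R0=0 T1.R1=0
T0.R0=0 T1.R0=0 T1.R1=1
T0.R0=0 T1.R0=0 T1.R1=2
T0.R0=0 T1.R0=1 T1.R1=1
T0.R0=0 T1.R0=1 T1.R1=2
T0.R0=1 T1.R0=0 T1.R1=0
T0.R0=1 T1.R0=0 T1.R1=1
T0.R0=1 T1.R0=0 T1.R1=2
T0.R0=1 T1.R0=1 T1.R1=1
T0.R0=1 T1.R0=1 T1.R1=2

outcome vector order: (T0.R0,T1.R0,T1.R1)
|SC outcomes| = 10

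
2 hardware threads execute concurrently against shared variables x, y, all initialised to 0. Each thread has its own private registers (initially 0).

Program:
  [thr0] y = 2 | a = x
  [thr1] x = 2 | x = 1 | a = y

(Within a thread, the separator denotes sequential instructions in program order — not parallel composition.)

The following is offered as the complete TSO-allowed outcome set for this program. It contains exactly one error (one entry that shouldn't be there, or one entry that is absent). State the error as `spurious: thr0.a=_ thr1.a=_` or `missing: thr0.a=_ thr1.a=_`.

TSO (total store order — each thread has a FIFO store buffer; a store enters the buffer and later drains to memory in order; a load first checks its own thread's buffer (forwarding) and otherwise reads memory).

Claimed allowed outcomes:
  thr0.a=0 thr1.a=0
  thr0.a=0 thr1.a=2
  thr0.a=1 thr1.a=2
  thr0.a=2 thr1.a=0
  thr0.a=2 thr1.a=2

outcome vector order: (thr0.a,thr1.a)
under TSO → 00 02 10 12 20 22
TSO∖claimed = {10}

missing: thr0.a=1 thr1.a=0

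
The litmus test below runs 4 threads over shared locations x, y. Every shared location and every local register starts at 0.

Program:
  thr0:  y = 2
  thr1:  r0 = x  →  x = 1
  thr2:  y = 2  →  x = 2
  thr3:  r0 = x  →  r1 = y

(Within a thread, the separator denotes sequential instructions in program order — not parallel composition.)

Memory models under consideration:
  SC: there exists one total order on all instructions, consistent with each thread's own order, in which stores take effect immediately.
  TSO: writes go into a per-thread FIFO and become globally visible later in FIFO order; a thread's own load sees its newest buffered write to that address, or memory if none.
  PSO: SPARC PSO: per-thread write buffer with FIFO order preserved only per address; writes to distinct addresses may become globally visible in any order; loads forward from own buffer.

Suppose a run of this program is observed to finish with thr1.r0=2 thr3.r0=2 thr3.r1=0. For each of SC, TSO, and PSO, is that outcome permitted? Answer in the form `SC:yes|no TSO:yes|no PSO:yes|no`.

outcome vector order: (thr1.r0,thr3.r0,thr3.r1)
under SC → 000, 002, 010, 012, 022, 200, 202, 212, 222
under TSO → 000, 002, 010, 012, 022, 200, 202, 212, 222
under PSO → 000, 002, 010, 012, 020, 022, 200, 202, 210, 212, 220, 222
target 220 ∈ {PSO}

SC:no TSO:no PSO:yes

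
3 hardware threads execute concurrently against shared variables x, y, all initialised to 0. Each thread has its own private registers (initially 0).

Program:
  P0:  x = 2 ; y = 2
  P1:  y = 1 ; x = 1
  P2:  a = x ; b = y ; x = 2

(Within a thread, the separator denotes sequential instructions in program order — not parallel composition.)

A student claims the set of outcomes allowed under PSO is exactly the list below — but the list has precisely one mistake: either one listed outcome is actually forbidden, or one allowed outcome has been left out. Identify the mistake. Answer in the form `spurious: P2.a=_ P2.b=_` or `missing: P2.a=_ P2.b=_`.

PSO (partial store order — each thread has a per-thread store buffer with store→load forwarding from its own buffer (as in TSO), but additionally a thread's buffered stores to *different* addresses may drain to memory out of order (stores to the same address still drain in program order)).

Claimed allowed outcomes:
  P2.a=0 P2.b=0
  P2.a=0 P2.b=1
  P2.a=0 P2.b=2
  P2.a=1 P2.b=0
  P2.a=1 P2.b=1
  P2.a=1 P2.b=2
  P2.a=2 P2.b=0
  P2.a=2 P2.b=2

outcome vector order: (P2.a,P2.b)
under PSO → (0,0), (0,1), (0,2), (1,0), (1,1), (1,2), (2,0), (2,1), (2,2)
PSO∖claimed = {(2,1)}

missing: P2.a=2 P2.b=1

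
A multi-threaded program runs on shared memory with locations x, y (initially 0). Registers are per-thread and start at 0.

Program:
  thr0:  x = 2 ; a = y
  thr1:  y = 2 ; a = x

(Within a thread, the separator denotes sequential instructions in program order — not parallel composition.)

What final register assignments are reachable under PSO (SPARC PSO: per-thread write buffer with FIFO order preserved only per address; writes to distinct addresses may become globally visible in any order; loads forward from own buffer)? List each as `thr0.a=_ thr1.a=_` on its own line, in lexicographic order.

thr0.a=0 thr1.a=0
thr0.a=0 thr1.a=2
thr0.a=2 thr1.a=0
thr0.a=2 thr1.a=2

outcome vector order: (thr0.a,thr1.a)
|PSO outcomes| = 4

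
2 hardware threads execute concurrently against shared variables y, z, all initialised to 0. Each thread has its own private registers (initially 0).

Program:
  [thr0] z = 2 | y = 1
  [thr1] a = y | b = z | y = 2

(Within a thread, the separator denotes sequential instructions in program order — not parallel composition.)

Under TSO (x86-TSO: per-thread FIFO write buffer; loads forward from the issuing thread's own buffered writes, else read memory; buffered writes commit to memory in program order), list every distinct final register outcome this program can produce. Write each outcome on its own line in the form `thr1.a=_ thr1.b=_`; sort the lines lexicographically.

thr1.a=0 thr1.b=0
thr1.a=0 thr1.b=2
thr1.a=1 thr1.b=2

outcome vector order: (thr1.a,thr1.b)
|TSO outcomes| = 3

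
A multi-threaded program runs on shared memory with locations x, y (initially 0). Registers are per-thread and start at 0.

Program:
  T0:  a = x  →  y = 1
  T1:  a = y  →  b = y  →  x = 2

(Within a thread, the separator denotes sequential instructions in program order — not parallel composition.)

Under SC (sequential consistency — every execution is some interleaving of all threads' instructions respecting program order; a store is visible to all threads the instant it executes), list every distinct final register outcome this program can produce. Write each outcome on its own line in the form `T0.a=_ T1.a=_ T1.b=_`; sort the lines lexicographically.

T0.a=0 T1.a=0 T1.b=0
T0.a=0 T1.a=0 T1.b=1
T0.a=0 T1.a=1 T1.b=1
T0.a=2 T1.a=0 T1.b=0

outcome vector order: (T0.a,T1.a,T1.b)
|SC outcomes| = 4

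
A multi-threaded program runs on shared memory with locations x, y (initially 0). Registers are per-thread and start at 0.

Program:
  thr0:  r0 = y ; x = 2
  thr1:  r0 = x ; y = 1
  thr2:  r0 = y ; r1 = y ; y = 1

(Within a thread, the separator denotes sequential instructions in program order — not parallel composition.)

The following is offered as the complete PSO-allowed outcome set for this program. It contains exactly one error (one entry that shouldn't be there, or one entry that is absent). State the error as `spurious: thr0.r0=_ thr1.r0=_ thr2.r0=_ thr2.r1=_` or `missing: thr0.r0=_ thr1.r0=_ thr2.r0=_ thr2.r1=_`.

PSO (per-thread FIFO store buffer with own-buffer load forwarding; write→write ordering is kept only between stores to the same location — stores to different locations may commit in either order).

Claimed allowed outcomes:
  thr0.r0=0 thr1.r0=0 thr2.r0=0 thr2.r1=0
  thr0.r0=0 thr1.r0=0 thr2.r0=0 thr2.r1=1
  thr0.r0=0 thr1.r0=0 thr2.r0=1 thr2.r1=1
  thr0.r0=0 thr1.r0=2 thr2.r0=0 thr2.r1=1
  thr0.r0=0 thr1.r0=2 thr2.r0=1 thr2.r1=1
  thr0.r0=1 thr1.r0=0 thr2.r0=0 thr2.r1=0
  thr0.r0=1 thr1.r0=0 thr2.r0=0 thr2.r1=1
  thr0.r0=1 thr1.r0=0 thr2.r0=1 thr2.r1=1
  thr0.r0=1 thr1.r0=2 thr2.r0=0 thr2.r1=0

outcome vector order: (thr0.r0,thr1.r0,thr2.r0,thr2.r1)
under PSO → <0 0 0 0> <0 0 0 1> <0 0 1 1> <0 2 0 0> <0 2 0 1> <0 2 1 1> <1 0 0 0> <1 0 0 1> <1 0 1 1> <1 2 0 0>
PSO∖claimed = {<0 2 0 0>}

missing: thr0.r0=0 thr1.r0=2 thr2.r0=0 thr2.r1=0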